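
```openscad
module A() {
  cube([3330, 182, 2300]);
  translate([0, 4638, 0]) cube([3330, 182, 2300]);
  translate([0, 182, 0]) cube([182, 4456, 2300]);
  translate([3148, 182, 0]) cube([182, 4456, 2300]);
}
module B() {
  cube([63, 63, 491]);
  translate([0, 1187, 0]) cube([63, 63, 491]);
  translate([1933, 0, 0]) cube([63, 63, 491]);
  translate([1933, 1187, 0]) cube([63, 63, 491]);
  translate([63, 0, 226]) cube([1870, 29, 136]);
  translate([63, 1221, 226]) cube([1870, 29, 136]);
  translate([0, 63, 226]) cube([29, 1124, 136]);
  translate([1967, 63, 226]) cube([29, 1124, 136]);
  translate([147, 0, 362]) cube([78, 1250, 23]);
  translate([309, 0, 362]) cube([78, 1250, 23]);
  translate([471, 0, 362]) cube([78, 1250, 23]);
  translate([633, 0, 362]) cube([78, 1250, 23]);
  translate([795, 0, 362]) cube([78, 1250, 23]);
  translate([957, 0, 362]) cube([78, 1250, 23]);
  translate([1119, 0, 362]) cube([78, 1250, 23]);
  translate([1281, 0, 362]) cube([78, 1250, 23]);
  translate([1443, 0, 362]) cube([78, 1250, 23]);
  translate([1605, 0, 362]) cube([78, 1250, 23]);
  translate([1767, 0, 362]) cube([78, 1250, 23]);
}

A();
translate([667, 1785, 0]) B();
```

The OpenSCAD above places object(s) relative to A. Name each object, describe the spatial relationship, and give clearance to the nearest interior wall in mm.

A is a house frame. B is a bed frame. The bed frame sits inside the house frame, centred. The clearance to the nearest interior wall is 485 mm.

Clearances: x = 485, y = 1603; minimum 485 mm.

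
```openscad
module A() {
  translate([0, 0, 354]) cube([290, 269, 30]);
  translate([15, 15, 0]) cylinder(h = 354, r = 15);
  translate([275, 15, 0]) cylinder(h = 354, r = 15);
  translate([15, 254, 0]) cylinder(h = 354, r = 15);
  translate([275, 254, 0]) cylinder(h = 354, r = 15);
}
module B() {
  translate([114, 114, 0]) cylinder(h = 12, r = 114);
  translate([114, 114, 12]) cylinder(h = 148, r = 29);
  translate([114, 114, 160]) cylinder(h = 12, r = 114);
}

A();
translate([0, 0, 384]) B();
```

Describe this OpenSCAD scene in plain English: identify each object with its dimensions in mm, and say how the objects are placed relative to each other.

A is a simple wooden stool: a rectangular seat 290 mm (x) by 269 mm (y), 30 mm thick, top face at z = 384 mm, on four round legs, each 30 mm in diameter. The legs rest on z = 0, each leg's axis is inset half a diameter from the nearest pair of seat edges (so the leg's bounding box is flush with the corner).

B is a spool: two coaxial disc flanges of radius 114 mm and thickness 12 mm, joined by a core cylinder of radius 29 mm and height 148 mm. The lower flange rests on z = 0 and the three cylinders share a vertical axis.

The spool is on top of the stool.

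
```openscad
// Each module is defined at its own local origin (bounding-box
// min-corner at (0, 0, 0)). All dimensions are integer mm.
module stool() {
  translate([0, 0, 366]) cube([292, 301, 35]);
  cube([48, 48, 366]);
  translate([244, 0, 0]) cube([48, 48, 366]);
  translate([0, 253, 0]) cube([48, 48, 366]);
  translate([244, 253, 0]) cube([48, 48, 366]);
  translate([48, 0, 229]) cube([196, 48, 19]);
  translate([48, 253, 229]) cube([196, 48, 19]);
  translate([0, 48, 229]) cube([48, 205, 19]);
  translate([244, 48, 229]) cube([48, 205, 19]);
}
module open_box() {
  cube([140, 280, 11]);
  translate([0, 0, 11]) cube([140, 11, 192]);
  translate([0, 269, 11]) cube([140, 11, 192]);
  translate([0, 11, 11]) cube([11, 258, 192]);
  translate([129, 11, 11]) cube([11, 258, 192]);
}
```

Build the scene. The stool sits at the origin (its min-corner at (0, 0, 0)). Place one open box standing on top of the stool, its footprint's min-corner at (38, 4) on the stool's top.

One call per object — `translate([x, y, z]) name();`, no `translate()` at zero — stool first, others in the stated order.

stool();
translate([38, 4, 401]) open_box();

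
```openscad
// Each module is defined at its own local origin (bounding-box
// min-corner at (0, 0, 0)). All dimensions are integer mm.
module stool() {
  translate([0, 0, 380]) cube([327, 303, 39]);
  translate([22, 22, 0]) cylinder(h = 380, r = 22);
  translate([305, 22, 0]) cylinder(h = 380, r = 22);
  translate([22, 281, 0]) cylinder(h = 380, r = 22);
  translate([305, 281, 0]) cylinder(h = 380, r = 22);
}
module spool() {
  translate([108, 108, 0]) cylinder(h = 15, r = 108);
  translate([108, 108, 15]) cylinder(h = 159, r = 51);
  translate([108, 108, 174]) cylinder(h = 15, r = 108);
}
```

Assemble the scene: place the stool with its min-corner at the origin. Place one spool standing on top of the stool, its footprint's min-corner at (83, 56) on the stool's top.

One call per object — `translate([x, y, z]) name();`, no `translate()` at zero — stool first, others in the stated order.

stool();
translate([83, 56, 419]) spool();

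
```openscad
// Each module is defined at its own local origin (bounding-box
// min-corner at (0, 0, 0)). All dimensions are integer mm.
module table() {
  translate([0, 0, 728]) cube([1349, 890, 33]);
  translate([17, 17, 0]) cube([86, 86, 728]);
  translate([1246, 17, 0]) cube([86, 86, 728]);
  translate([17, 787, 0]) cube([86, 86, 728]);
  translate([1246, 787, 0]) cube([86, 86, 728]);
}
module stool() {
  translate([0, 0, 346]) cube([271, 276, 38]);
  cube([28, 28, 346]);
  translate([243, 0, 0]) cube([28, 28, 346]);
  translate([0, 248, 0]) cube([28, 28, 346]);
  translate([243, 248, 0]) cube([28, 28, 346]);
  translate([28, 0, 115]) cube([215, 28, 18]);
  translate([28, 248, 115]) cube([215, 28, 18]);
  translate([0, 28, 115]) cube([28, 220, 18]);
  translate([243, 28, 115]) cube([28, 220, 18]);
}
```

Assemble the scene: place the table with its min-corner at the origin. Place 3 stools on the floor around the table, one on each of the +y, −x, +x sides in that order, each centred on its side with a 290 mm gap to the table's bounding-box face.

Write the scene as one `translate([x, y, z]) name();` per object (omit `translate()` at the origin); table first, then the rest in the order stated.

table();
translate([539, 1180, 0]) stool();
translate([-561, 307, 0]) stool();
translate([1639, 307, 0]) stool();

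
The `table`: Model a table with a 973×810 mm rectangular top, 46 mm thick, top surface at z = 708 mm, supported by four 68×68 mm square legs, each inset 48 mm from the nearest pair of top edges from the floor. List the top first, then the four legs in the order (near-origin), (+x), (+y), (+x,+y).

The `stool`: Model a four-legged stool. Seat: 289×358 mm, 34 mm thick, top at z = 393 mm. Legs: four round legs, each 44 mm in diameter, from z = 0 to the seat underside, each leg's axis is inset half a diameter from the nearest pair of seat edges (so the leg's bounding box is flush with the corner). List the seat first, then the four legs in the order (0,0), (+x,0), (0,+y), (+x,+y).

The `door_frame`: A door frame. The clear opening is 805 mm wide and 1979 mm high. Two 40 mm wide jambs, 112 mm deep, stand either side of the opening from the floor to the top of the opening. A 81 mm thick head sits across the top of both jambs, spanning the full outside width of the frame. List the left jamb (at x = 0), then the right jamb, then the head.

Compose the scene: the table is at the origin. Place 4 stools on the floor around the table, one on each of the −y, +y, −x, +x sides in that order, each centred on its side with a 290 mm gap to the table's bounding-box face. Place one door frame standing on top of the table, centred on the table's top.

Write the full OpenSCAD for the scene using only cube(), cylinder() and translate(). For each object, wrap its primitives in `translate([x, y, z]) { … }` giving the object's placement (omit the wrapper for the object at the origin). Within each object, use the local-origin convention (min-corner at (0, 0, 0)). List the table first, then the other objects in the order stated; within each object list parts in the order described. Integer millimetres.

translate([0, 0, 662]) cube([973, 810, 46]);
translate([48, 48, 0]) cube([68, 68, 662]);
translate([857, 48, 0]) cube([68, 68, 662]);
translate([48, 694, 0]) cube([68, 68, 662]);
translate([857, 694, 0]) cube([68, 68, 662]);
translate([342, -648, 0]) {
  translate([0, 0, 359]) cube([289, 358, 34]);
  translate([22, 22, 0]) cylinder(h = 359, r = 22);
  translate([267, 22, 0]) cylinder(h = 359, r = 22);
  translate([22, 336, 0]) cylinder(h = 359, r = 22);
  translate([267, 336, 0]) cylinder(h = 359, r = 22);
}
translate([342, 1100, 0]) {
  translate([0, 0, 359]) cube([289, 358, 34]);
  translate([22, 22, 0]) cylinder(h = 359, r = 22);
  translate([267, 22, 0]) cylinder(h = 359, r = 22);
  translate([22, 336, 0]) cylinder(h = 359, r = 22);
  translate([267, 336, 0]) cylinder(h = 359, r = 22);
}
translate([-579, 226, 0]) {
  translate([0, 0, 359]) cube([289, 358, 34]);
  translate([22, 22, 0]) cylinder(h = 359, r = 22);
  translate([267, 22, 0]) cylinder(h = 359, r = 22);
  translate([22, 336, 0]) cylinder(h = 359, r = 22);
  translate([267, 336, 0]) cylinder(h = 359, r = 22);
}
translate([1263, 226, 0]) {
  translate([0, 0, 359]) cube([289, 358, 34]);
  translate([22, 22, 0]) cylinder(h = 359, r = 22);
  translate([267, 22, 0]) cylinder(h = 359, r = 22);
  translate([22, 336, 0]) cylinder(h = 359, r = 22);
  translate([267, 336, 0]) cylinder(h = 359, r = 22);
}
translate([44, 349, 708]) {
  cube([40, 112, 1979]);
  translate([845, 0, 0]) cube([40, 112, 1979]);
  translate([0, 0, 1979]) cube([885, 112, 81]);
}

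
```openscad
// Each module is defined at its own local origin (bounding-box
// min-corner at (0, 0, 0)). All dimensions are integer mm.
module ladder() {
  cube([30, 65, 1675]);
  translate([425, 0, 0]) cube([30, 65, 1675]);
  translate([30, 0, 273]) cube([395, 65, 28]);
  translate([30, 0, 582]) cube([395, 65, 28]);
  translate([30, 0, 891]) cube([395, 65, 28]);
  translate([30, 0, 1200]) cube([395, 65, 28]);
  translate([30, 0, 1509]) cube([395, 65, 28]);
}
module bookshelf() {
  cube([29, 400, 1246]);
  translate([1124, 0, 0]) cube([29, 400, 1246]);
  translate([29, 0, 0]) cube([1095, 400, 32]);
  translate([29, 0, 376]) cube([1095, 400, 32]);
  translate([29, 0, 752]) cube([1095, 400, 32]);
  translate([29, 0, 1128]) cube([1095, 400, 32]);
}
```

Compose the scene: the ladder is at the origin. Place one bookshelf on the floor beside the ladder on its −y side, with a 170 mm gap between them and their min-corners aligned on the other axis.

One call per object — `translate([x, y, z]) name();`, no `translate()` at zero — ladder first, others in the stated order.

ladder();
translate([0, -570, 0]) bookshelf();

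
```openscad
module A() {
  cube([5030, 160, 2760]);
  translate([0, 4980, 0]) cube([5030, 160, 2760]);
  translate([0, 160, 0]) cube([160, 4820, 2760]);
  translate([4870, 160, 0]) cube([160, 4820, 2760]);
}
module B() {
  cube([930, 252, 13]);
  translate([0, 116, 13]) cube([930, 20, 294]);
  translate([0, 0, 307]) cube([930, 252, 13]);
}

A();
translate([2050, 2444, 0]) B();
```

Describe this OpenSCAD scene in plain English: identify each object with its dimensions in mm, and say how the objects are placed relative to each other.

A is the wall frame of a small rectangular building: four walls, each 2760 mm tall and 160 mm thick, enclosing a footprint 5030 mm (x) by 5140 mm (y) outside-to-outside, with no floor or roof. The front and back walls (the −y and +y sides) span the full width; the two side walls fit between them.

B is an I-beam lying along x, 930 mm long. Overall section height 320 mm. Two flanges 252 mm wide (y) and 13 mm thick, one on the floor and one at the top; a web 20 mm thick runs between them, centred on the flange width.

The I-beam sits inside the house frame, centred.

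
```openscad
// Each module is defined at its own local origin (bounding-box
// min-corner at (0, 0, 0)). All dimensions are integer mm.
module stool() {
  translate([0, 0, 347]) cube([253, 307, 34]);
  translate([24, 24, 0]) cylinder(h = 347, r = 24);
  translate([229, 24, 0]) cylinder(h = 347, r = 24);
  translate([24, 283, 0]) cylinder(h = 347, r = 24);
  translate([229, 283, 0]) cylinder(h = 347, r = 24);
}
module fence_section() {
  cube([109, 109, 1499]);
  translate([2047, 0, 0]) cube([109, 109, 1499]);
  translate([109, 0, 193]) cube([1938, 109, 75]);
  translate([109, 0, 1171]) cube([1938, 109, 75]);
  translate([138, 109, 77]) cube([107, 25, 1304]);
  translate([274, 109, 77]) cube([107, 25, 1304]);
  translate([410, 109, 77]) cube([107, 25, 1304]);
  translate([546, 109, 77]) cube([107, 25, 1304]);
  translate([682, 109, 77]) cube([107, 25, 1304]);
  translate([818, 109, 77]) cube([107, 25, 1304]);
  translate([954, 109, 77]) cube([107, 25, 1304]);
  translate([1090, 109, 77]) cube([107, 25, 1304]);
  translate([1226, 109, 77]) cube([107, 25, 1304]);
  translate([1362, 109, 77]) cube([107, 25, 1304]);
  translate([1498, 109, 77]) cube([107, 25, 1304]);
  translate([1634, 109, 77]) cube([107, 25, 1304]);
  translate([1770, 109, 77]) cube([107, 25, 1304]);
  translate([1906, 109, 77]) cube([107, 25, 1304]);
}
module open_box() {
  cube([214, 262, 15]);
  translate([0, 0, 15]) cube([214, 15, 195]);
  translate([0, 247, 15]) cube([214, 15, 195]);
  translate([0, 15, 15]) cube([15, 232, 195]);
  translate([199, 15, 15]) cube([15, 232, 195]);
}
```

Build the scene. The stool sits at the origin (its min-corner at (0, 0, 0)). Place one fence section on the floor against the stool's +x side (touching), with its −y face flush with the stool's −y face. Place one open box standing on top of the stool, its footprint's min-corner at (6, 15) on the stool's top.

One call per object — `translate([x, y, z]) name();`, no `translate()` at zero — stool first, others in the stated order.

stool();
translate([253, 0, 0]) fence_section();
translate([6, 15, 381]) open_box();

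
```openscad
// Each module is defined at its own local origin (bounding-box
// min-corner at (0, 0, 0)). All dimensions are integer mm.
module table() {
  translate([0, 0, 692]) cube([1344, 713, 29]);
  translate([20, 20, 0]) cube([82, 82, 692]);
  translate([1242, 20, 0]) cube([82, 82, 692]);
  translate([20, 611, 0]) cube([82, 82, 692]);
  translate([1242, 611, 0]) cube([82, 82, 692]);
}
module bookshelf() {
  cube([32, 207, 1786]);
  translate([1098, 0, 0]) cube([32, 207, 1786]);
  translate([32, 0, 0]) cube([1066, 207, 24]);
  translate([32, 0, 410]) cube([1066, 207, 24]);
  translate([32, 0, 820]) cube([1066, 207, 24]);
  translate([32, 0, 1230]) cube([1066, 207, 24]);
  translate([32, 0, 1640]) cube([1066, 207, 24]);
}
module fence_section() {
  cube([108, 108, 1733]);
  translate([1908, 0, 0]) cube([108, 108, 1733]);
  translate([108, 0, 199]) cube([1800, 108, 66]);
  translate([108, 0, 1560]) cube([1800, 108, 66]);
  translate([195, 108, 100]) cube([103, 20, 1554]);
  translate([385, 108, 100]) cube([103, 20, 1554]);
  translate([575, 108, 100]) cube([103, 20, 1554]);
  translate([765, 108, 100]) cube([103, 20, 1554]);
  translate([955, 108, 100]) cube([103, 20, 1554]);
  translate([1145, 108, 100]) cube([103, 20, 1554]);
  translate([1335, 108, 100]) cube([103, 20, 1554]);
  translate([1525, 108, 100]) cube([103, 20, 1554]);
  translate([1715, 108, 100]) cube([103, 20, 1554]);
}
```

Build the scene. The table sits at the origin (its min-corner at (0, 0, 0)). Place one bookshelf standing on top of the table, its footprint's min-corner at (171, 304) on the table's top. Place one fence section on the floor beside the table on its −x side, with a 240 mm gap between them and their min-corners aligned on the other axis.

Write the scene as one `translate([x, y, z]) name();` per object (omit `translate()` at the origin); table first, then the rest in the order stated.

table();
translate([171, 304, 721]) bookshelf();
translate([-2256, 0, 0]) fence_section();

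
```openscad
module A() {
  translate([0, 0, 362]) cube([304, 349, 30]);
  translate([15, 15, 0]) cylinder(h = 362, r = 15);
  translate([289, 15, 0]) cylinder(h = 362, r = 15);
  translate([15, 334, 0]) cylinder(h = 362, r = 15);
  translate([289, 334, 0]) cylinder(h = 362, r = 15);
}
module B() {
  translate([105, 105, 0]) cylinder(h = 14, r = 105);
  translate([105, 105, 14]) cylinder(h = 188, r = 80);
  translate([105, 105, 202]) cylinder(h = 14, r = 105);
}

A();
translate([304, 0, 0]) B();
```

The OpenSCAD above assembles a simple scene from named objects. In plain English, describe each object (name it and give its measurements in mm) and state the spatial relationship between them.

A is a four-legged stool. The seat is a 304×349×30 mm slab whose top surface is at z = 392 mm; four round legs, each 30 mm in diameter, run from the floor (z = 0) to the underside of the seat, each leg's axis is inset half a diameter from the nearest pair of seat edges (so the leg's bounding box is flush with the corner).

B is a spool: two coaxial disc flanges of radius 105 mm and thickness 14 mm, joined by a core cylinder of radius 80 mm and height 188 mm. The lower flange rests on z = 0 and the three cylinders share a vertical axis.

The spool is against the stool's +x side, with their −y faces flush.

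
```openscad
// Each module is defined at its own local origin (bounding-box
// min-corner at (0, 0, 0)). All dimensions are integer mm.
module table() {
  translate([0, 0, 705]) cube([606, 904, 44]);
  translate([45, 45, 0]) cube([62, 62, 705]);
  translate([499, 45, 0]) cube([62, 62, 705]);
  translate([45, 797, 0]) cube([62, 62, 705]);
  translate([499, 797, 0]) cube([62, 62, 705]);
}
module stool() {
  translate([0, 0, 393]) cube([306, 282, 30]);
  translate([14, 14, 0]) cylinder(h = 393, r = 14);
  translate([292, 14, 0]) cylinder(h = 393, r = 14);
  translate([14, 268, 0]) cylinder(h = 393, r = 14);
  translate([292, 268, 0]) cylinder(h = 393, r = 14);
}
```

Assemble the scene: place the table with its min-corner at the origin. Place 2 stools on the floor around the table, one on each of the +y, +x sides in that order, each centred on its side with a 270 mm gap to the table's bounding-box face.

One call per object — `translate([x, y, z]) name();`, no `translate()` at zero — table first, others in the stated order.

table();
translate([150, 1174, 0]) stool();
translate([876, 311, 0]) stool();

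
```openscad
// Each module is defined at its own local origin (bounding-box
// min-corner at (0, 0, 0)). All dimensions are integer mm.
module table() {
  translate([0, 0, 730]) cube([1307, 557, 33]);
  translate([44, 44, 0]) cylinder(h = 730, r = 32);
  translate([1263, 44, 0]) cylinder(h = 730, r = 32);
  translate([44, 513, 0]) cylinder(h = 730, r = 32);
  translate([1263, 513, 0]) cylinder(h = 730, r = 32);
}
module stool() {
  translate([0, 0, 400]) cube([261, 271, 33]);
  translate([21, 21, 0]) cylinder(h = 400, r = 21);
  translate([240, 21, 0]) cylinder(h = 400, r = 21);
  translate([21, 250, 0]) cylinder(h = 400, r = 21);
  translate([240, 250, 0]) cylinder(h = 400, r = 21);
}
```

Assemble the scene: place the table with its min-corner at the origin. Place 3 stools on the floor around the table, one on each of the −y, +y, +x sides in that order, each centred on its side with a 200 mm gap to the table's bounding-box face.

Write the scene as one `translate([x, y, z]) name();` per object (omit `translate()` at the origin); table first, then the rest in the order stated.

table();
translate([523, -471, 0]) stool();
translate([523, 757, 0]) stool();
translate([1507, 143, 0]) stool();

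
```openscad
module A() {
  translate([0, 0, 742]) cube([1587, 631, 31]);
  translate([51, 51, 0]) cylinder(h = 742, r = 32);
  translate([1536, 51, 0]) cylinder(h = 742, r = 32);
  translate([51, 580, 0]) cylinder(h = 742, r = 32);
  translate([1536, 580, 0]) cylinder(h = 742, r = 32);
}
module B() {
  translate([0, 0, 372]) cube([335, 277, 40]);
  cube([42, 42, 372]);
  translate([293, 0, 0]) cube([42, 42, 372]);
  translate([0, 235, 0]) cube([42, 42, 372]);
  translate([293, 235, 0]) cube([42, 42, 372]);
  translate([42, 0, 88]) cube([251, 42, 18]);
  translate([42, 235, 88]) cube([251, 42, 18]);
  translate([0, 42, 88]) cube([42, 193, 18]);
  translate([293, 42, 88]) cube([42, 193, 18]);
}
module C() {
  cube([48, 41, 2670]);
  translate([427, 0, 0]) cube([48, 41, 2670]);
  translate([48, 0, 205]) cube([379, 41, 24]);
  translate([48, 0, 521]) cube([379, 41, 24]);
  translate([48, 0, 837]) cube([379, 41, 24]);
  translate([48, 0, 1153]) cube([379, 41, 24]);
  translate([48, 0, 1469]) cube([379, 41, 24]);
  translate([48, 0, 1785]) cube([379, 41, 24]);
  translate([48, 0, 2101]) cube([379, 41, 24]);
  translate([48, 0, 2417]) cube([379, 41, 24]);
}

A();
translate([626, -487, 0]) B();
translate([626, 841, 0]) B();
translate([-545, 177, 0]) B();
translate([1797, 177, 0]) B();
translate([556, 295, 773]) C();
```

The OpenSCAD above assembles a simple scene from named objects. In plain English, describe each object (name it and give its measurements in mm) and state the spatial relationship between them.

A is a table: top 1587 mm (x) × 631 mm (y), 31 mm thick, upper face at z = 773 mm, on four round legs of 64 mm diameter, each leg's bounding box inset 19 mm from the nearest pair of top edges, running from z = 0 to the bottom of the top.

B is a four-legged stool. The seat is 335×277 mm, 40 mm thick, top at z = 412 mm. It stands on four square legs, each 42×42 mm in cross-section, from z = 0 to the seat underside, each flush with a corner of the seat. Four stretchers, 42 mm wide and 18 mm tall, connect adjacent legs with their undersides at z = 88 mm, each running between the inner faces of the legs it joins and aligned with the legs' outer faces on the other axis.

C is a straight ladder. Two 48×41 mm vertical rails, 2670 mm tall, stand 475 mm apart (outside-to-outside) with their front faces coplanar on the −y side. 8 rungs, each 41 mm deep and 24 mm tall, span between the inner faces of the rails, front faces flush with the rails. The lowest rung's underside is at z = 205 mm and rungs are spaced 316 mm apart (underside to underside).

Four stools sit around the table at the −y, +y, −x, +x sides. The ladder is on top of the table, centred.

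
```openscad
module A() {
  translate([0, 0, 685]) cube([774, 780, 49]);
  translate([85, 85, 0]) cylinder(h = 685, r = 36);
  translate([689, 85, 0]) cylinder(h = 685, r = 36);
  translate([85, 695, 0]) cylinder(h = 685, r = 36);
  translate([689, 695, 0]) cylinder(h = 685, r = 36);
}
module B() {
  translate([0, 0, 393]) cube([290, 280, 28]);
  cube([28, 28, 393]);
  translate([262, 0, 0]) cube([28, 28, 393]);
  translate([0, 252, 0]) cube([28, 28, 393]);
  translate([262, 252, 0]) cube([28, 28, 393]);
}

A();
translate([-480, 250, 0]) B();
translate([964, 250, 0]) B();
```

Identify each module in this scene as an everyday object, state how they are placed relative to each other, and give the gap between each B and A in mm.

Each stool's nearest face is 190 mm from the table's bounding box.

A is a table. B is a stool. Two stools sit around the table at the −x, +x sides. The gap between each stool and the table is 190 mm.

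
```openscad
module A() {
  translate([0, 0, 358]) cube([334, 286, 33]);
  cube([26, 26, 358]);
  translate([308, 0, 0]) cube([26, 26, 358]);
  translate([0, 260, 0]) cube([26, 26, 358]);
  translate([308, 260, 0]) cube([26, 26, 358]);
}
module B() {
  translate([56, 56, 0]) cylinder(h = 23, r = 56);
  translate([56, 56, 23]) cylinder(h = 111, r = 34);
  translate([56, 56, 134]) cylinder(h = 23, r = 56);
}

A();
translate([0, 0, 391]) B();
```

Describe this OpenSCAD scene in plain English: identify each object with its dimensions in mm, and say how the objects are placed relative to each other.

A is a four-legged stool. The seat is 334×286 mm, 33 mm thick, top at z = 391 mm. It stands on four square legs, each 26×26 mm in cross-section, from z = 0 to the seat underside, each flush with a corner of the seat.

B is a spool: two coaxial disc flanges of radius 56 mm and thickness 23 mm, joined by a core cylinder of radius 34 mm and height 111 mm. The lower flange rests on z = 0 and the three cylinders share a vertical axis.

The spool is on top of the stool.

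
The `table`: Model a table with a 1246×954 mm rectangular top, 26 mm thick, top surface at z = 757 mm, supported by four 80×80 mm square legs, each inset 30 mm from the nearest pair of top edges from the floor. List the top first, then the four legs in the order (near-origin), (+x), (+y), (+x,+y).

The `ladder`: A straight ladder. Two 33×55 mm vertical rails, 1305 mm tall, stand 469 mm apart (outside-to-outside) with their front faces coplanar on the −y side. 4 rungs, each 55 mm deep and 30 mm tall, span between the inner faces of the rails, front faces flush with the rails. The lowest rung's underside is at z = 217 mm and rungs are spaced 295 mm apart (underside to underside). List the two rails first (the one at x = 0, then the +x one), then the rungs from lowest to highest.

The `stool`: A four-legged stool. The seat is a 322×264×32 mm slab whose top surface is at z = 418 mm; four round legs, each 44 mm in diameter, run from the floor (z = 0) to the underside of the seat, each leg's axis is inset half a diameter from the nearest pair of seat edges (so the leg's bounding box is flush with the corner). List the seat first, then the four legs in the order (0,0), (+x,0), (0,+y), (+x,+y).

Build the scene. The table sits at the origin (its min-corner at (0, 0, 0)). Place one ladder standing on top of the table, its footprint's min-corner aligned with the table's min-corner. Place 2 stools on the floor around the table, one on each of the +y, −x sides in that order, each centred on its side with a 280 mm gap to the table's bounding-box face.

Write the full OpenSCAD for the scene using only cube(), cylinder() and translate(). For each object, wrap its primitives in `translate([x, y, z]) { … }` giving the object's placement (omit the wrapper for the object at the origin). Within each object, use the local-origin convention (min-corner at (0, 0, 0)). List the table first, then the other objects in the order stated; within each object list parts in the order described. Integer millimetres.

translate([0, 0, 731]) cube([1246, 954, 26]);
translate([30, 30, 0]) cube([80, 80, 731]);
translate([1136, 30, 0]) cube([80, 80, 731]);
translate([30, 844, 0]) cube([80, 80, 731]);
translate([1136, 844, 0]) cube([80, 80, 731]);
translate([0, 0, 757]) {
  cube([33, 55, 1305]);
  translate([436, 0, 0]) cube([33, 55, 1305]);
  translate([33, 0, 217]) cube([403, 55, 30]);
  translate([33, 0, 512]) cube([403, 55, 30]);
  translate([33, 0, 807]) cube([403, 55, 30]);
  translate([33, 0, 1102]) cube([403, 55, 30]);
}
translate([462, 1234, 0]) {
  translate([0, 0, 386]) cube([322, 264, 32]);
  translate([22, 22, 0]) cylinder(h = 386, r = 22);
  translate([300, 22, 0]) cylinder(h = 386, r = 22);
  translate([22, 242, 0]) cylinder(h = 386, r = 22);
  translate([300, 242, 0]) cylinder(h = 386, r = 22);
}
translate([-602, 345, 0]) {
  translate([0, 0, 386]) cube([322, 264, 32]);
  translate([22, 22, 0]) cylinder(h = 386, r = 22);
  translate([300, 22, 0]) cylinder(h = 386, r = 22);
  translate([22, 242, 0]) cylinder(h = 386, r = 22);
  translate([300, 242, 0]) cylinder(h = 386, r = 22);
}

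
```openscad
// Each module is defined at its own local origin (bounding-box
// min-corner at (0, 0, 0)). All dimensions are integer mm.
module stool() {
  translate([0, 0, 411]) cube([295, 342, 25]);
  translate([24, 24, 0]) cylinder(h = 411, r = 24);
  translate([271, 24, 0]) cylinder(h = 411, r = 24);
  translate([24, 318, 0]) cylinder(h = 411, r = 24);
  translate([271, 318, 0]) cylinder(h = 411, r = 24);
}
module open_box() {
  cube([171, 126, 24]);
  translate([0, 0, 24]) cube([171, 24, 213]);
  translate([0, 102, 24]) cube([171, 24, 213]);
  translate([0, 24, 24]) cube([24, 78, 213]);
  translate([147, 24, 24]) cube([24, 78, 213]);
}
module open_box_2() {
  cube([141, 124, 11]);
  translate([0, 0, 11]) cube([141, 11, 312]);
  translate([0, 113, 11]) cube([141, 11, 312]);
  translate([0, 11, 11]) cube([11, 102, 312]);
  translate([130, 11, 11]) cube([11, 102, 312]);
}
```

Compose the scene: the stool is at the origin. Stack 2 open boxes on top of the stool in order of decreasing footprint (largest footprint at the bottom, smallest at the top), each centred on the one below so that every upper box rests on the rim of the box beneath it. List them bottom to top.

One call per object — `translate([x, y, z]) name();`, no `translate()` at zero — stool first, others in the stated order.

stool();
translate([62, 108, 436]) open_box();
translate([77, 109, 673]) open_box_2();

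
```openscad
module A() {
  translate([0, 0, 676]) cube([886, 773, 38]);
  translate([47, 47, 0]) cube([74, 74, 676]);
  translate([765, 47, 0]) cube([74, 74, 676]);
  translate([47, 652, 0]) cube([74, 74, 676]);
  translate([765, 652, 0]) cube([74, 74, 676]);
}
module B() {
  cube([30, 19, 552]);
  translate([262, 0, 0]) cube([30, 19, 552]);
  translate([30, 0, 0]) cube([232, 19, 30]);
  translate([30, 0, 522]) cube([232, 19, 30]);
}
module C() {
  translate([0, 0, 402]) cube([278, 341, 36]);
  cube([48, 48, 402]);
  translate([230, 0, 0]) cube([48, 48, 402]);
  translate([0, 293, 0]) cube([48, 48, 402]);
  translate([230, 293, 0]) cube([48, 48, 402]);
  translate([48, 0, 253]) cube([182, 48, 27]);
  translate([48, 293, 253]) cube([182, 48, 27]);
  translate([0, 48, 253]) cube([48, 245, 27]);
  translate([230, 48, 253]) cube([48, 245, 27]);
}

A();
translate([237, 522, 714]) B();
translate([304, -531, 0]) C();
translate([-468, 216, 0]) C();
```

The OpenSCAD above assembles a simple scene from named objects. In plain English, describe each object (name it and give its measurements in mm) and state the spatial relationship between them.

A is a rectangular dining table. The top is 886×773×38 mm with its upper surface at z = 714 mm. It stands on four 74×74 mm square legs, each inset 47 mm from the nearest pair of top edges, running from the floor to the underside of the top.

B is a picture frame with a 232×492 mm rectangular opening (x by z) and a uniform 30 mm border on every side. Frame depth is 19 mm along y. It is built from two vertical stiles running the full outside height and two horizontal rails spanning the gap between the stiles.

C is a simple wooden stool: a rectangular seat 278 mm (x) by 341 mm (y), 36 mm thick, top face at z = 438 mm, on four square legs, each 48×48 mm in cross-section. The legs rest on z = 0, each flush with a corner of the seat. Four stretchers, 48 mm wide and 27 mm tall, connect adjacent legs with their undersides at z = 253 mm, each running between the inner faces of the legs it joins and aligned with the legs' outer faces on the other axis.

The picture frame is on top of the table. Two stools sit around the table at the −y, −x sides.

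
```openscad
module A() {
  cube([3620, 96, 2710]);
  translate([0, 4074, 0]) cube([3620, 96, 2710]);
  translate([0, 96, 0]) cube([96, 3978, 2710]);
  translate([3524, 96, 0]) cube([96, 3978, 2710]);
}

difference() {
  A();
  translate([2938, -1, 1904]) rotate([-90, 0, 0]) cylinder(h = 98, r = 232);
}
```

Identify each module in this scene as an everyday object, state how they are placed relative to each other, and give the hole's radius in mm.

A is a house frame. The house frame has a circular hole through its front wall. The hole's radius is 232 mm.

The subtracted cylinder has r = 232 mm.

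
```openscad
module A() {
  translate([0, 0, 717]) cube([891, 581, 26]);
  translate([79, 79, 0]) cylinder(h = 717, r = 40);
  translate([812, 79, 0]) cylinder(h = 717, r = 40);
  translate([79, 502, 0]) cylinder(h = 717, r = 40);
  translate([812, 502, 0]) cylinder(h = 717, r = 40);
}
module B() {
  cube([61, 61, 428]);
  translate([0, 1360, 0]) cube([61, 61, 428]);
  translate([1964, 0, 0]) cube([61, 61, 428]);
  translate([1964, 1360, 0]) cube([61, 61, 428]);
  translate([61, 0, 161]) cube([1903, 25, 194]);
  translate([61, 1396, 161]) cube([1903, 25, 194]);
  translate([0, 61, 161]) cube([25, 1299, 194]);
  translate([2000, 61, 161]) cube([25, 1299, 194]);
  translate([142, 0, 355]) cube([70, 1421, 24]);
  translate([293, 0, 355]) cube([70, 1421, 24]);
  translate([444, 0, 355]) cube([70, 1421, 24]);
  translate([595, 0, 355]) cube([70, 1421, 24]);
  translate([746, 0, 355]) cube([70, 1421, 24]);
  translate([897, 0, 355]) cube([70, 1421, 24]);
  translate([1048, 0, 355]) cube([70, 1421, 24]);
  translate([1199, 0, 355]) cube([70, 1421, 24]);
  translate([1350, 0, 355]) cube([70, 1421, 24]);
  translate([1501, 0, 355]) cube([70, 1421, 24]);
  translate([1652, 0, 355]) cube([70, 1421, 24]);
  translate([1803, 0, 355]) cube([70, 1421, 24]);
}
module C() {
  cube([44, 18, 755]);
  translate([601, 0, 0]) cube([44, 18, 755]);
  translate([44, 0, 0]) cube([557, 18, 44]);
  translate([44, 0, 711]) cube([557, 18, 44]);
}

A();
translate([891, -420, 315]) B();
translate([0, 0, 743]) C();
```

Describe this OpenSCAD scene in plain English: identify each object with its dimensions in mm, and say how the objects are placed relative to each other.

A is a table: top 891 mm (x) × 581 mm (y), 26 mm thick, upper face at z = 743 mm, on four round legs of 80 mm diameter, each leg's bounding box inset 39 mm from the nearest pair of top edges, running from z = 0 to the bottom of the top.

B is a bed frame 2025 mm long (x) by 1421 mm wide (y). Four 61×61 mm corner posts, 428 mm tall, at the corners of the footprint. Four rails of 25 mm thickness and 194 mm height run between adjacent posts with their undersides at z = 161 mm, their outer faces flush with the outside of the frame (the two x-running rails run between the posts' inner faces; the two y-running rails run between the posts' inner faces). 12 slats, each 70 mm wide (x) and 24 mm thick, lie across the top of the two x-running rails, running the full 1421 mm width of the frame in y; the slats are evenly spaced along x between the inner faces of the end posts with equal gaps (rounded down to the nearest mm) at the −x end and between each pair — any rounding remainder accumulates at the +x end.

C is a rectangular picture frame lying in the x–z plane (depth along y). The opening is 557 mm wide (x) by 667 mm tall (z), surrounded by a border 44 mm wide on all four sides. The frame is 18 mm deep and is made of two full-height vertical stiles with two horizontal rails fitted between them.

The bed frame is beside the table with their tops flush at z = 743. The picture frame is on top of the table.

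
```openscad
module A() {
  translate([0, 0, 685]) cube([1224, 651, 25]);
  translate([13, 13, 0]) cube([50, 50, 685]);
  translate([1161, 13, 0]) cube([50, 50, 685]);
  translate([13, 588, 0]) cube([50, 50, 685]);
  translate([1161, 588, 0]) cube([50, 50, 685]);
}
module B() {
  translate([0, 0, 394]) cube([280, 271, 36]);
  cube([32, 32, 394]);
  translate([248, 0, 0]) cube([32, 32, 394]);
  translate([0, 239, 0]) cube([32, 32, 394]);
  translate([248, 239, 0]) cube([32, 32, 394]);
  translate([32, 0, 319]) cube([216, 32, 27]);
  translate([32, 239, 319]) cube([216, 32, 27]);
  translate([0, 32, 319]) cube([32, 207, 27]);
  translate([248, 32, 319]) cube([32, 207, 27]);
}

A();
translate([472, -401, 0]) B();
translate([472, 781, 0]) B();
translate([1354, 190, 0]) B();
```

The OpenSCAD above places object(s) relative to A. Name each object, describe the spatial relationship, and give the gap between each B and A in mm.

A is a table. B is a stool. Three stools sit around the table at the −y, +y, +x sides. The gap between each stool and the table is 130 mm.

Each stool's nearest face is 130 mm from the table's bounding box.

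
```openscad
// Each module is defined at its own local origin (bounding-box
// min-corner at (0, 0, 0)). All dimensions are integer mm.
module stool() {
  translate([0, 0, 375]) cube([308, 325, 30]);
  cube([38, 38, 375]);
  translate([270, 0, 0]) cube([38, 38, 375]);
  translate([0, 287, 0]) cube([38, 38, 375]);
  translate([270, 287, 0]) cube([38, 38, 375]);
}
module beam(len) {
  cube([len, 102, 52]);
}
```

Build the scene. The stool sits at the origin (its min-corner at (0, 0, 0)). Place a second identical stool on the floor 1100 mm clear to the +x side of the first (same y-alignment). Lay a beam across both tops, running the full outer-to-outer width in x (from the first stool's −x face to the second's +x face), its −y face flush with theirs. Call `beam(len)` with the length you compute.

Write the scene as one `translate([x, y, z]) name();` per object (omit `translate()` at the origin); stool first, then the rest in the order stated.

stool();
translate([1408, 0, 0]) stool();
translate([0, 0, 405]) beam(1716);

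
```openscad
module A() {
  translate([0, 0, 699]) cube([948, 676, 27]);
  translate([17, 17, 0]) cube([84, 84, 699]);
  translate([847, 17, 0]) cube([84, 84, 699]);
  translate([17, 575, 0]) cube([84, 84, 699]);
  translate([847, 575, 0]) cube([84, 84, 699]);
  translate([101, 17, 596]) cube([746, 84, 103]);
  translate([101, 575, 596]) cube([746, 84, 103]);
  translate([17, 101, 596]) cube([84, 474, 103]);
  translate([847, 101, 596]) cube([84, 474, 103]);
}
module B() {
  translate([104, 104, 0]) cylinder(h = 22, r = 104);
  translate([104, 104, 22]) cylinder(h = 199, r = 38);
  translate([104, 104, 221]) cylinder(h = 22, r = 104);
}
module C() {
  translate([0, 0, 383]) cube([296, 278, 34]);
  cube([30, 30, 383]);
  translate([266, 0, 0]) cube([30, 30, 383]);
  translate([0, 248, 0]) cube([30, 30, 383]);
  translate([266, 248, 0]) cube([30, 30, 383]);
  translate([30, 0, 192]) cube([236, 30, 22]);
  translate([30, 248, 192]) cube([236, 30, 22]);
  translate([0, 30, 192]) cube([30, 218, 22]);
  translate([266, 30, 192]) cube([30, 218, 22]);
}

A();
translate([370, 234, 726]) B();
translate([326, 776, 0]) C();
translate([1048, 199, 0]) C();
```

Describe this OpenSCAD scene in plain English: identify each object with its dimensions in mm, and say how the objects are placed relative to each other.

A is a rectangular dining table. The top is 948×676×27 mm with its upper surface at z = 726 mm. It stands on four 84×84 mm square legs, each inset 17 mm from the nearest pair of top edges, running from the floor to the underside of the top. Four apron rails, 84 mm thick and 103 mm tall, run between adjacent legs with their top edges flush with the underside of the top and their outer faces flush with the legs' outer faces.

B is a spool: two coaxial disc flanges of radius 104 mm and thickness 22 mm, joined by a core cylinder of radius 38 mm and height 199 mm. The lower flange rests on z = 0 and the three cylinders share a vertical axis.

C is a four-legged stool. The seat is 296×278 mm, 34 mm thick, top at z = 417 mm. It stands on four square legs, each 30×30 mm in cross-section, from z = 0 to the seat underside, each flush with a corner of the seat. Four stretchers, 30 mm wide and 22 mm tall, connect adjacent legs with their undersides at z = 192 mm, each running between the inner faces of the legs it joins and aligned with the legs' outer faces on the other axis.

The spool is on top of the table, centred. Two stools sit around the table at the +y, +x sides.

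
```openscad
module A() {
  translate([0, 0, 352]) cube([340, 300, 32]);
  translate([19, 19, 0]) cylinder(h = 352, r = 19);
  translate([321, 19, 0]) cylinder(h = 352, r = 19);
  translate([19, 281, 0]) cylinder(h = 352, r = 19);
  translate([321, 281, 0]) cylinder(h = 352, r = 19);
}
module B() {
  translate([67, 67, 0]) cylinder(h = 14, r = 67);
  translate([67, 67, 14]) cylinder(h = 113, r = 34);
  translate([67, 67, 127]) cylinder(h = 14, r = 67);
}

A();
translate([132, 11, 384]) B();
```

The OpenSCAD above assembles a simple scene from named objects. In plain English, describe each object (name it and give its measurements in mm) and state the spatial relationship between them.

A is a simple wooden stool: a rectangular seat 340 mm (x) by 300 mm (y), 32 mm thick, top face at z = 384 mm, on four round legs, each 38 mm in diameter. The legs rest on z = 0, each leg's axis is inset half a diameter from the nearest pair of seat edges (so the leg's bounding box is flush with the corner).

B is a spool: two coaxial disc flanges of radius 67 mm and thickness 14 mm, joined by a core cylinder of radius 34 mm and height 113 mm. The lower flange rests on z = 0 and the three cylinders share a vertical axis.

The spool is on top of the stool.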